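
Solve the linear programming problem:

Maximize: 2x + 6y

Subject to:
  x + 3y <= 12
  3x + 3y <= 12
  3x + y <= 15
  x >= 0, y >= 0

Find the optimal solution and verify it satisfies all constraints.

Feasible vertices: (0, 0), (0, 4), (4, 0)
Objective 2x + 6y at each vertex:
  (0, 0): 0
  (0, 4): 24
  (4, 0): 8
Maximum is 24 at (0, 4).
Verify constraints at (x, y) = (0, 4):
  1*0 + 3*4 = 12 <= 12 (active)
  3*0 + 3*4 = 12 <= 12 (active)
  3*0 + 1*4 = 4 <= 15
  x = 0 >= 0, y = 4 >= 0. All constraints satisfied.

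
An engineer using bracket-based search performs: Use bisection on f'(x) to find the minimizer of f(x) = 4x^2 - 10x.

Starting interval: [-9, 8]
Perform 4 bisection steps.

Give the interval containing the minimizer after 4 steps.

Finding critical point of f(x) = 4x^2 - 10x using bisection on f'(x) = 8x + -10.
f'(x) = 0 when x = 5/4.
Starting interval: [-9, 8]
Step 1: mid = -1/2, f'(mid) = -14, new interval = [-1/2, 8]
Step 2: mid = 15/4, f'(mid) = 20, new interval = [-1/2, 15/4]
Step 3: mid = 13/8, f'(mid) = 3, new interval = [-1/2, 13/8]
Step 4: mid = 9/16, f'(mid) = -11/2, new interval = [9/16, 13/8]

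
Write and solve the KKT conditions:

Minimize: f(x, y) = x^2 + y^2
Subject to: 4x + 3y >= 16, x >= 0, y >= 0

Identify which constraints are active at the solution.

KKT conditions for min x^2 + y^2 s.t. 4x + 3y >= 16, x >= 0, y >= 0:
Stationarity: 2x = mu*4 + mu_x, 2y = mu*3 + mu_y, with mu, mu_x, mu_y >= 0
Complementary slackness: mu*(4x + 3y - 16) = 0, mu_x*x = 0, mu_y*y = 0
(0, 0) is infeasible (4*0 + 3*0 < 16), so if mu = 0 stationarity would force x = mu_x/2 >= 0, y = mu_y/2 >= 0 with mu_x*x = mu_y*y = 0, i.e. x = y = 0: contradiction. Hence mu > 0 and 4x + 3y = 16 is active.
Try x > 0, y > 0 (so mu_x = mu_y = 0): x = 4*mu/2, y = 3*mu/2
Substitute: 4*(4*mu/2) + 3*(3*mu/2) = 16
  mu*25/2 = 16 => mu = 32/25
x* = 64/25 > 0, y* = 48/25 > 0, consistent with mu_x = mu_y = 0.
f is convex and the constraints are linear, so this KKT point is the global minimum.
f* = 256/25
Active constraints: 4x + 3y >= 16 (holds with equality, mu = 32/25 > 0); x >= 0 and y >= 0 are inactive (mu_x = mu_y = 0).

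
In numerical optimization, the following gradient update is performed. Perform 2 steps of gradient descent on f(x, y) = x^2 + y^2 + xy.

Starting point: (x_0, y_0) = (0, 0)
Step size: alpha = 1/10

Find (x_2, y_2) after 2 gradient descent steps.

f(x,y) = x^2 + y^2 + xy
grad_x = 2x + 1y, grad_y = 2y + 1x
Step 1: grad = (0, 0), (0, 0)
Step 2: grad = (0, 0), (0, 0)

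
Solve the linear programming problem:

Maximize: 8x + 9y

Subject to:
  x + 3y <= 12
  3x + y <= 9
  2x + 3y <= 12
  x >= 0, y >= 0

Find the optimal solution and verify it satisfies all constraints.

Feasible vertices: (0, 0), (0, 4), (15/7, 18/7), (3, 0)
Objective 8x + 9y at each vertex:
  (0, 0): 0
  (0, 4): 36
  (15/7, 18/7): 282/7
  (3, 0): 24
Maximum is 282/7 at (15/7, 18/7).
Verify constraints at (x, y) = (15/7, 18/7):
  1*(15/7) + 3*(18/7) = 69/7 <= 12
  3*(15/7) + 1*(18/7) = 9 <= 9 (active)
  2*(15/7) + 3*(18/7) = 12 <= 12 (active)
  x = 15/7 >= 0, y = 18/7 >= 0. All constraints satisfied.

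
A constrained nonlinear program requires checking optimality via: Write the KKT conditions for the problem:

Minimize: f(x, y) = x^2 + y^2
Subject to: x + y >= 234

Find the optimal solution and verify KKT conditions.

KKT conditions for min x^2 + y^2 s.t. x + y >= 234:
Stationarity: 2x = mu, 2y = mu
So x = y = mu/2.
Complementary slackness: mu*(x + y - 234) = 0
Primal feasibility: x + y >= 234; dual feasibility: mu >= 0
If mu = 0 then x = y = 0, but 0 + 0 < 234 is infeasible, so the constraint is active.
Constraint active: x + y = 2*(mu/2) = 234 => mu = 234
x = y = 117, f = 27378
Verify: stationarity 2*117 = 234 = mu; primal 117 + 117 = 234 >= 234; dual mu = 234 >= 0; complementary slackness 234*(234 - 234) = 0. All KKT conditions hold.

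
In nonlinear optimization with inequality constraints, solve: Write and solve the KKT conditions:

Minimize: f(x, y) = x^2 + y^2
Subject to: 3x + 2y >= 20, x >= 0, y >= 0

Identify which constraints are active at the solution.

KKT conditions for min x^2 + y^2 s.t. 3x + 2y >= 20, x >= 0, y >= 0:
Stationarity: 2x = mu*3 + mu_x, 2y = mu*2 + mu_y, with mu, mu_x, mu_y >= 0
Complementary slackness: mu*(3x + 2y - 20) = 0, mu_x*x = 0, mu_y*y = 0
(0, 0) is infeasible (3*0 + 2*0 < 20), so if mu = 0 stationarity would force x = mu_x/2 >= 0, y = mu_y/2 >= 0 with mu_x*x = mu_y*y = 0, i.e. x = y = 0: contradiction. Hence mu > 0 and 3x + 2y = 20 is active.
Try x > 0, y > 0 (so mu_x = mu_y = 0): x = 3*mu/2, y = 2*mu/2
Substitute: 3*(3*mu/2) + 2*(2*mu/2) = 20
  mu*13/2 = 20 => mu = 40/13
x* = 60/13 > 0, y* = 40/13 > 0, consistent with mu_x = mu_y = 0.
f is convex and the constraints are linear, so this KKT point is the global minimum.
f* = 400/13
Active constraints: 3x + 2y >= 20 (holds with equality, mu = 40/13 > 0); x >= 0 and y >= 0 are inactive (mu_x = mu_y = 0).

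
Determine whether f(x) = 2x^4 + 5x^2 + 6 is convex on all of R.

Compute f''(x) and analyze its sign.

f(x) = 2x^4 + 5x^2 + 6
f'(x) = 8x^3 + 10x
f''(x) = 24x^2 + 10
f''(x) = 24x^2 + 10 >= 10 > 0 for all x
Therefore, f is convex on R.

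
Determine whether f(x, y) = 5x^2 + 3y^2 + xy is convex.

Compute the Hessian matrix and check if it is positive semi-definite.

f(x,y) = 5x^2 + 3y^2 + xy
Hessian H = [[10, 1], [1, 6]]
trace(H) = 16, det(H) = 59
Eigenvalues: (16 +/- sqrt(20)) / 2 = 10.24, 5.764
Since both eigenvalues > 0, f is convex.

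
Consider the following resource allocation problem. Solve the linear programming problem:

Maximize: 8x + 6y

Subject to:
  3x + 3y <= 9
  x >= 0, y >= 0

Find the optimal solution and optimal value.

The feasible region has vertices at [(0, 0), (3, 0), (0, 3)].
Checking objective 8x + 6y at each vertex:
  (0, 0): 8*0 + 6*0 = 0
  (3, 0): 8*3 + 6*0 = 24
  (0, 3): 8*0 + 6*3 = 18
Maximum is 24 at (3, 0).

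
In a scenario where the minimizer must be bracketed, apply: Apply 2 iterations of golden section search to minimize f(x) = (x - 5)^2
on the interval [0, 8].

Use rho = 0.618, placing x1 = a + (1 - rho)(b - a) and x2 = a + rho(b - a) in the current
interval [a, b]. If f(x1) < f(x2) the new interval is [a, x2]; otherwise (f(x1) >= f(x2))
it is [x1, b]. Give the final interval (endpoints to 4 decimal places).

Golden section search for min of f(x) = (x - 5)^2 on [0, 8].
Each step: x1 = a + (1 - rho)(b - a), x2 = a + rho(b - a); if f(x1) < f(x2) keep [a, x2], otherwise keep [x1, b].
Step 1: [0.0000, 8.0000], x1=3.0560 (f=3.7791), x2=4.9440 (f=0.0031); f(x1) > f(x2) => keep [3.0560, 8.0000]
Step 2: [3.0560, 8.0000], x1=4.9446 (f=0.0031), x2=6.1114 (f=1.2352); f(x1) < f(x2) => keep [3.0560, 6.1114]
Final interval: [3.0560, 6.1114]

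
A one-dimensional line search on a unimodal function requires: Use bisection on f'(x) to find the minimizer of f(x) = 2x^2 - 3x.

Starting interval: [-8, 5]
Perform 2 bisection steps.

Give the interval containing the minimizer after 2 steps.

Finding critical point of f(x) = 2x^2 - 3x using bisection on f'(x) = 4x + -3.
f'(x) = 0 when x = 3/4.
Starting interval: [-8, 5]
Step 1: mid = -3/2, f'(mid) = -9, new interval = [-3/2, 5]
Step 2: mid = 7/4, f'(mid) = 4, new interval = [-3/2, 7/4]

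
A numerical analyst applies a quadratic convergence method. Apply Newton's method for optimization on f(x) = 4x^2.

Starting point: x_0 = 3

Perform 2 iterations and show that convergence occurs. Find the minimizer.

f(x) = 4x^2, f'(x) = 8x + (0), f''(x) = 8
Step 1: f'(3) = 24, x_1 = 3 - 24/8 = 0
Step 2: f'(0) = 0, x_2 = 0 (converged)
Newton's method converges in 1 step for quadratics.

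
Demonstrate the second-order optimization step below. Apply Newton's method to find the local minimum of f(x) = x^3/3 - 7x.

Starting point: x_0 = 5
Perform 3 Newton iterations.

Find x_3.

f(x) = x^3/3 - 7x
f'(x) = x^2 - 7, f''(x) = 2x
Newton update: x_{n+1} = x_n - (x_n^2 - 7)/(2*x_n)
Step 1: x_0 = 5, f'=18, f''=10, x_1 = 16/5
Step 2: x_1 = 16/5, f'=81/25, f''=32/5, x_2 = 431/160
Step 3: x_2 = 431/160, f'=6561/25600, f''=431/80, x_3 = 364961/137920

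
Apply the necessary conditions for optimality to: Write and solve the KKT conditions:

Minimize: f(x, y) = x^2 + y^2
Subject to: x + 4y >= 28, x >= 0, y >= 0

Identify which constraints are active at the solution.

KKT conditions for min x^2 + y^2 s.t. 1x + 4y >= 28, x >= 0, y >= 0:
Stationarity: 2x = mu*1 + mu_x, 2y = mu*4 + mu_y, with mu, mu_x, mu_y >= 0
Complementary slackness: mu*(x + 4y - 28) = 0, mu_x*x = 0, mu_y*y = 0
(0, 0) is infeasible (1*0 + 4*0 < 28), so if mu = 0 stationarity would force x = mu_x/2 >= 0, y = mu_y/2 >= 0 with mu_x*x = mu_y*y = 0, i.e. x = y = 0: contradiction. Hence mu > 0 and x + 4y = 28 is active.
Try x > 0, y > 0 (so mu_x = mu_y = 0): x = 1*mu/2, y = 4*mu/2
Substitute: 1*(1*mu/2) + 4*(4*mu/2) = 28
  mu*17/2 = 28 => mu = 56/17
x* = 28/17 > 0, y* = 112/17 > 0, consistent with mu_x = mu_y = 0.
f is convex and the constraints are linear, so this KKT point is the global minimum.
f* = 784/17
Active constraints: x + 4y >= 28 (holds with equality, mu = 56/17 > 0); x >= 0 and y >= 0 are inactive (mu_x = mu_y = 0).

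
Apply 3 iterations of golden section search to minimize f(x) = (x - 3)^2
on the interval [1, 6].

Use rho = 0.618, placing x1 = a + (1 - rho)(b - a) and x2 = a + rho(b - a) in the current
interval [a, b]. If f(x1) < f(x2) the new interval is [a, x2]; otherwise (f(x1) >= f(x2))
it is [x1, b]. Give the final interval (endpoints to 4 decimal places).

Golden section search for min of f(x) = (x - 3)^2 on [1, 6].
Each step: x1 = a + (1 - rho)(b - a), x2 = a + rho(b - a); if f(x1) < f(x2) keep [a, x2], otherwise keep [x1, b].
Step 1: [1.0000, 6.0000], x1=2.9100 (f=0.0081), x2=4.0900 (f=1.1881); f(x1) < f(x2) => keep [1.0000, 4.0900]
Step 2: [1.0000, 4.0900], x1=2.1804 (f=0.6718), x2=2.9096 (f=0.0082); f(x1) > f(x2) => keep [2.1804, 4.0900]
Step 3: [2.1804, 4.0900], x1=2.9099 (f=0.0081), x2=3.3605 (f=0.1300); f(x1) < f(x2) => keep [2.1804, 3.3605]
Final interval: [2.1804, 3.3605]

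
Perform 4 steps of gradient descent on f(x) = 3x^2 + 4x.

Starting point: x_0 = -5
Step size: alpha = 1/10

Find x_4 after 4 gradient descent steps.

f(x) = 3x^2 + 4x, f'(x) = 6x + (4)
Step 1: f'(-5) = -26, x_1 = -5 - 1/10 * -26 = -12/5
Step 2: f'(-12/5) = -52/5, x_2 = -12/5 - 1/10 * -52/5 = -34/25
Step 3: f'(-34/25) = -104/25, x_3 = -34/25 - 1/10 * -104/25 = -118/125
Step 4: f'(-118/125) = -208/125, x_4 = -118/125 - 1/10 * -208/125 = -486/625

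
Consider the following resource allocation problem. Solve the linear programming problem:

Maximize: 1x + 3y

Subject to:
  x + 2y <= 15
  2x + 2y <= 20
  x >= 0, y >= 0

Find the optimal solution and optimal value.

Feasible vertices: (0, 0), (0, 15/2), (5, 5), (10, 0)
Objective 1x + 3y at each:
  (0, 0): 0
  (0, 15/2): 45/2
  (5, 5): 20
  (10, 0): 10
Maximum is 45/2 at (0, 15/2).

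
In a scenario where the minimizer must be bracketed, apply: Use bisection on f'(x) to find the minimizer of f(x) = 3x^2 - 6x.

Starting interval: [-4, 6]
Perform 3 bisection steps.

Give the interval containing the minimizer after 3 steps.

Finding critical point of f(x) = 3x^2 - 6x using bisection on f'(x) = 6x + -6.
f'(x) = 0 when x = 1.
Starting interval: [-4, 6]
Step 1: mid = 1, f'(mid) = 0, new interval = [1, 1]
Step 2: mid = 1, f'(mid) = 0, new interval = [1, 1]
Step 3: mid = 1, f'(mid) = 0, new interval = [1, 1]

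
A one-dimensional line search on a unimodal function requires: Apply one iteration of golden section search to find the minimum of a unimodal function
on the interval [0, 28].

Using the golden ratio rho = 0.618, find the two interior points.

Golden section search on [0, 28].
Golden ratio rho = 0.618 (approx).
Interior points:
  x_1 = 0 + (1-0.618)*28 = 10.6960
  x_2 = 0 + 0.618*28 = 17.3040
Compare f(x_1) and f(x_2) to determine which subinterval to keep.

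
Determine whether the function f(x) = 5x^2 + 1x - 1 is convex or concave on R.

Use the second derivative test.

f(x) = 5x^2 + 1x - 1
f'(x) = 10x + 1
f''(x) = 10
Since f''(x) = 10 > 0 for all x, f is convex on R.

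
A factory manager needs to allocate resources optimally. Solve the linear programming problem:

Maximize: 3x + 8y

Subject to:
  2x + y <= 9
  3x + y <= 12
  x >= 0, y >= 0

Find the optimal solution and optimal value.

Feasible vertices: (0, 0), (0, 9), (3, 3), (4, 0)
Objective 3x + 8y at each:
  (0, 0): 0
  (0, 9): 72
  (3, 3): 33
  (4, 0): 12
Maximum is 72 at (0, 9).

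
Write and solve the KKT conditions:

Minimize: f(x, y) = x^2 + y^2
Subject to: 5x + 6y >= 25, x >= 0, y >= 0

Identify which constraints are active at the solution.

KKT conditions for min x^2 + y^2 s.t. 5x + 6y >= 25, x >= 0, y >= 0:
Stationarity: 2x = mu*5 + mu_x, 2y = mu*6 + mu_y, with mu, mu_x, mu_y >= 0
Complementary slackness: mu*(5x + 6y - 25) = 0, mu_x*x = 0, mu_y*y = 0
(0, 0) is infeasible (5*0 + 6*0 < 25), so if mu = 0 stationarity would force x = mu_x/2 >= 0, y = mu_y/2 >= 0 with mu_x*x = mu_y*y = 0, i.e. x = y = 0: contradiction. Hence mu > 0 and 5x + 6y = 25 is active.
Try x > 0, y > 0 (so mu_x = mu_y = 0): x = 5*mu/2, y = 6*mu/2
Substitute: 5*(5*mu/2) + 6*(6*mu/2) = 25
  mu*61/2 = 25 => mu = 50/61
x* = 125/61 > 0, y* = 150/61 > 0, consistent with mu_x = mu_y = 0.
f is convex and the constraints are linear, so this KKT point is the global minimum.
f* = 625/61
Active constraints: 5x + 6y >= 25 (holds with equality, mu = 50/61 > 0); x >= 0 and y >= 0 are inactive (mu_x = mu_y = 0).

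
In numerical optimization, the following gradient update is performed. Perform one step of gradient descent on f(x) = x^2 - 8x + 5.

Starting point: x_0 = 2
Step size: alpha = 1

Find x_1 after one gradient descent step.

f(x) = x^2 - 8x + 5
f'(x) = 2x - 8
f'(2) = 2*2 + (-8) = -4
x_1 = x_0 - alpha * f'(x_0) = 2 - 1 * -4 = 6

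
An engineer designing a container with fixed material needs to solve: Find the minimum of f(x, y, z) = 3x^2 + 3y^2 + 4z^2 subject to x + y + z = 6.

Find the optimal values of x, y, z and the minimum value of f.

Using Lagrange multipliers on f = 3x^2 + 3y^2 + 4z^2 with constraint x + y + z = 6:
Conditions: 2*3*x = lambda, 2*3*y = lambda, 2*4*z = lambda
So x = lambda/6, y = lambda/6, z = lambda/8
Substituting into constraint: lambda * (11/24) = 6
lambda = 144/11
x = 24/11, y = 24/11, z = 18/11
Minimum value = 432/11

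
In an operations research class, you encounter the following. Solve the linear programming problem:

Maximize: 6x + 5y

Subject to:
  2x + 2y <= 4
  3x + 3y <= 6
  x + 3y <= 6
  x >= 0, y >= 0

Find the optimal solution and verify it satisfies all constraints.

Feasible vertices: (0, 0), (0, 2), (2, 0)
Objective 6x + 5y at each vertex:
  (0, 0): 0
  (0, 2): 10
  (2, 0): 12
Maximum is 12 at (2, 0).
Verify constraints at (x, y) = (2, 0):
  2*2 + 2*0 = 4 <= 4 (active)
  3*2 + 3*0 = 6 <= 6 (active)
  1*2 + 3*0 = 2 <= 6
  x = 2 >= 0, y = 0 >= 0. All constraints satisfied.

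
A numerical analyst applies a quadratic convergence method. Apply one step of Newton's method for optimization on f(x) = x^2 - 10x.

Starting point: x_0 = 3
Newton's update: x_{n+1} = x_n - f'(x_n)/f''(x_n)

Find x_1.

f(x) = x^2 - 10x
f'(x) = 2x + (-10), f''(x) = 2
Newton step: x_1 = x_0 - f'(x_0)/f''(x_0)
f'(3) = -4
x_1 = 3 - -4/2 = 5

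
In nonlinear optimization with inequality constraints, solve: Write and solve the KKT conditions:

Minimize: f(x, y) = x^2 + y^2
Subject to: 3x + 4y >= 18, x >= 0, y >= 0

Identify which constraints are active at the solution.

KKT conditions for min x^2 + y^2 s.t. 3x + 4y >= 18, x >= 0, y >= 0:
Stationarity: 2x = mu*3 + mu_x, 2y = mu*4 + mu_y, with mu, mu_x, mu_y >= 0
Complementary slackness: mu*(3x + 4y - 18) = 0, mu_x*x = 0, mu_y*y = 0
(0, 0) is infeasible (3*0 + 4*0 < 18), so if mu = 0 stationarity would force x = mu_x/2 >= 0, y = mu_y/2 >= 0 with mu_x*x = mu_y*y = 0, i.e. x = y = 0: contradiction. Hence mu > 0 and 3x + 4y = 18 is active.
Try x > 0, y > 0 (so mu_x = mu_y = 0): x = 3*mu/2, y = 4*mu/2
Substitute: 3*(3*mu/2) + 4*(4*mu/2) = 18
  mu*25/2 = 18 => mu = 36/25
x* = 54/25 > 0, y* = 72/25 > 0, consistent with mu_x = mu_y = 0.
f is convex and the constraints are linear, so this KKT point is the global minimum.
f* = 324/25
Active constraints: 3x + 4y >= 18 (holds with equality, mu = 36/25 > 0); x >= 0 and y >= 0 are inactive (mu_x = mu_y = 0).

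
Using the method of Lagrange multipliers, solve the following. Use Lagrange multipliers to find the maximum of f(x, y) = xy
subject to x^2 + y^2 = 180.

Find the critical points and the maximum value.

Lagrange conditions: y = 2*lambda*x and x = 2*lambda*y
If x = 0 then y = 0, violating the constraint, so x, y != 0.
Dividing: y/x = x/y => x^2 = y^2 => y = x or y = -x
Constraint: 2x^2 = 180 => x^2 = 90 => x = +/-sqrt(90)
Critical points: (sqrt(90), sqrt(90)), (-sqrt(90), -sqrt(90)), (sqrt(90), -sqrt(90)), (-sqrt(90), sqrt(90))
  y = x:  xy = x^2 = 90  at (sqrt(90), sqrt(90)) and (-sqrt(90), -sqrt(90))
  y = -x: xy = -x^2 = -90 at (sqrt(90), -sqrt(90)) and (-sqrt(90), sqrt(90))
Maximum xy = 90 at (sqrt(90), sqrt(90)) and (-sqrt(90), -sqrt(90))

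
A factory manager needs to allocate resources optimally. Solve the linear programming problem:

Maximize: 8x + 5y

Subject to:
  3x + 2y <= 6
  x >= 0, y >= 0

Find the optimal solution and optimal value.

The feasible region has vertices at [(0, 0), (2, 0), (0, 3)].
Checking objective 8x + 5y at each vertex:
  (0, 0): 8*0 + 5*0 = 0
  (2, 0): 8*2 + 5*0 = 16
  (0, 3): 8*0 + 5*3 = 15
Maximum is 16 at (2, 0).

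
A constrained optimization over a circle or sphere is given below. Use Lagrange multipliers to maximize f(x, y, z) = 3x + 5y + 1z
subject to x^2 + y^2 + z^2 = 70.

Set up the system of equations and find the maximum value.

Lagrange conditions: 3 = 2*lambda*x, 5 = 2*lambda*y, 1 = 2*lambda*z
So x:3 = y:5 = z:1, i.e. x = 3t, y = 5t, z = 1t
Constraint: t^2*(3^2 + 5^2 + 1^2) = 70
  t^2 * 35 = 70  =>  t = sqrt(2)
Maximum = 3*3t + 5*5t + 1*1t = 35*sqrt(2) = sqrt(2450)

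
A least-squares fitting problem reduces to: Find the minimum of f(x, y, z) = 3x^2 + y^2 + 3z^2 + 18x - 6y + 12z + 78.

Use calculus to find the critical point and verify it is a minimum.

f(x,y,z) = 3x^2 + y^2 + 3z^2 + 18x - 6y + 12z + 78
df/dx = 6x + (18) = 0 => x = -3
df/dy = 2y + (-6) = 0 => y = 3
df/dz = 6z + (12) = 0 => z = -2
f(-3,3,-2) = 3*(-3)^2 + 1*(3)^2 + 3*(-2)^2 + 18*(-3) + -6*(3) + 12*(-2) + 78 = 30
Hessian is diagonal with entries 6, 2, 6 > 0, confirmed minimum.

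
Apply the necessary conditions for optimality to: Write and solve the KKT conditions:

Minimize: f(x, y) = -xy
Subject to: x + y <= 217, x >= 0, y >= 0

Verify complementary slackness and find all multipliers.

Problem: min -xy s.t. x + y <= 217 (multiplier lambda), x >= 0 (mu_x), y >= 0 (mu_y)
KKT stationarity: -y + lambda - mu_x = 0, -x + lambda - mu_y = 0, with lambda, mu_x, mu_y >= 0
Complementary slackness: lambda*(x + y - 217) = 0, mu_x*x = 0, mu_y*y = 0
If lambda = 0: y = -mu_x <= 0 and x = -mu_y <= 0 force x = y = 0 with f = 0; but x = y = 217/2 is feasible with f = -47089/4 < 0, so this is not the minimum. Hence lambda > 0 and x + y = 217.
Try x > 0, y > 0 (so mu_x = mu_y = 0): y = lambda, x = lambda => x = y = lambda
x + y = 217 => 2*lambda = 217 => lambda = 217/2
x* = y* = 217/2 > 0, consistent with mu_x = mu_y = 0.
(Any feasible point with x = 0 or y = 0 has f = 0 > -47089/4, so the minimum is not on those boundaries.)
min(-xy) = -47089/4 (i.e. max xy = 47089/4)
Multipliers: lambda = 217/2, mu_x = 0, mu_y = 0
Complementary slackness: lambda*(x + y - 217) = 217/2*(217/2 + 217/2 - 217) = 0, mu_x*x = 0*217/2 = 0, mu_y*y = 0*217/2 = 0. Satisfied.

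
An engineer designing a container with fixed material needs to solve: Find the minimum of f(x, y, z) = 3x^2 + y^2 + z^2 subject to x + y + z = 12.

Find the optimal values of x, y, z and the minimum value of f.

Using Lagrange multipliers on f = 3x^2 + y^2 + z^2 with constraint x + y + z = 12:
Conditions: 2*3*x = lambda, 2*1*y = lambda, 2*1*z = lambda
So x = lambda/6, y = lambda/2, z = lambda/2
Substituting into constraint: lambda * (7/6) = 12
lambda = 72/7
x = 12/7, y = 36/7, z = 36/7
Minimum value = 432/7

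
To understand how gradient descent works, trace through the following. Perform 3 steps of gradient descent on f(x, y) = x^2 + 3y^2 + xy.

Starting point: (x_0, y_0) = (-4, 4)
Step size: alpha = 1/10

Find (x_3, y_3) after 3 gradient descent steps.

f(x,y) = x^2 + 3y^2 + xy
grad_x = 2x + 1y, grad_y = 6y + 1x
Step 1: grad = (-4, 20), (-18/5, 2)
Step 2: grad = (-26/5, 42/5), (-77/25, 29/25)
Step 3: grad = (-5, 97/25), (-129/50, 193/250)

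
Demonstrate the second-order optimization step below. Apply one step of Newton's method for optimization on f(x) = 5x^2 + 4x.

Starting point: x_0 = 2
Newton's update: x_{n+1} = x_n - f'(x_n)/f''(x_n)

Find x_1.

f(x) = 5x^2 + 4x
f'(x) = 10x + (4), f''(x) = 10
Newton step: x_1 = x_0 - f'(x_0)/f''(x_0)
f'(2) = 24
x_1 = 2 - 24/10 = -2/5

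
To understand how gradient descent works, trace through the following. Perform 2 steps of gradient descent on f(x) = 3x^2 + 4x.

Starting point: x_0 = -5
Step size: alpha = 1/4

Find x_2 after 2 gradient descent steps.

f(x) = 3x^2 + 4x, f'(x) = 6x + (4)
Step 1: f'(-5) = -26, x_1 = -5 - 1/4 * -26 = 3/2
Step 2: f'(3/2) = 13, x_2 = 3/2 - 1/4 * 13 = -7/4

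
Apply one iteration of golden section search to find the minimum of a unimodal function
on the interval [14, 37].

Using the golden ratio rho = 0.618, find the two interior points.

Golden section search on [14, 37].
Golden ratio rho = 0.618 (approx).
Interior points:
  x_1 = 14 + (1-0.618)*23 = 22.7860
  x_2 = 14 + 0.618*23 = 28.2140
Compare f(x_1) and f(x_2) to determine which subinterval to keep.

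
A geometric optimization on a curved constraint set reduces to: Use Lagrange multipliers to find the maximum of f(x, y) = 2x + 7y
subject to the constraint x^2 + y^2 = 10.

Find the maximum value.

Set up Lagrange conditions: grad f = lambda * grad g
  2 = 2*lambda*x
  7 = 2*lambda*y
From these: x/y = 2/7, so x = 2t, y = 7t for some t.
Substitute into constraint: (2t)^2 + (7t)^2 = 10
  t^2 * 53 = 10
  t = sqrt(10/53)
Maximum = 2*x + 7*y = (2^2 + 7^2)*t = 53 * sqrt(10/53) = sqrt(530)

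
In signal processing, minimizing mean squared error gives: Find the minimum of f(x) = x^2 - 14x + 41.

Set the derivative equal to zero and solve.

f(x) = x^2 - 14x + 41
f'(x) = 2x + (-14) = 0
x = 14/2 = 7
f(7) = -8
Since f''(x) = 2 > 0, this is a minimum.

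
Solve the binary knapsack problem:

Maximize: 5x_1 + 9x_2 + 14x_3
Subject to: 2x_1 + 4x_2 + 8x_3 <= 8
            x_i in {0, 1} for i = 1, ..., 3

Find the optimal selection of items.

Items: item 1 (v=5, w=2), item 2 (v=9, w=4), item 3 (v=14, w=8)
Capacity: 8
Checking all 8 subsets (w = total weight, v = total value):
  {}: w = 0, v = 0
  {1}: w = 2, v = 5
  {2}: w = 4, v = 9
  {3}: w = 8, v = 14
  {1, 2}: w = 6, v = 14
  {1, 3}: w = 10 > 8, infeasible
  {2, 3}: w = 12 > 8, infeasible
  {1, 2, 3}: w = 14 > 8, infeasible
Best feasible subset: items [3]
(The same value 14 is also attained by {1, 2}.)
Total weight: 8 <= 8, total value: 14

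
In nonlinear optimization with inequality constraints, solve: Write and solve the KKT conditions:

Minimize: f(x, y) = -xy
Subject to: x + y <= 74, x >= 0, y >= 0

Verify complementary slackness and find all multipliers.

Problem: min -xy s.t. x + y <= 74 (multiplier lambda), x >= 0 (mu_x), y >= 0 (mu_y)
KKT stationarity: -y + lambda - mu_x = 0, -x + lambda - mu_y = 0, with lambda, mu_x, mu_y >= 0
Complementary slackness: lambda*(x + y - 74) = 0, mu_x*x = 0, mu_y*y = 0
If lambda = 0: y = -mu_x <= 0 and x = -mu_y <= 0 force x = y = 0 with f = 0; but x = y = 37 is feasible with f = -1369 < 0, so this is not the minimum. Hence lambda > 0 and x + y = 74.
Try x > 0, y > 0 (so mu_x = mu_y = 0): y = lambda, x = lambda => x = y = lambda
x + y = 74 => 2*lambda = 74 => lambda = 37
x* = y* = 37 > 0, consistent with mu_x = mu_y = 0.
(Any feasible point with x = 0 or y = 0 has f = 0 > -1369, so the minimum is not on those boundaries.)
min(-xy) = -1369 (i.e. max xy = 1369)
Multipliers: lambda = 37, mu_x = 0, mu_y = 0
Complementary slackness: lambda*(x + y - 74) = 37*(37 + 37 - 74) = 0, mu_x*x = 0*37 = 0, mu_y*y = 0*37 = 0. Satisfied.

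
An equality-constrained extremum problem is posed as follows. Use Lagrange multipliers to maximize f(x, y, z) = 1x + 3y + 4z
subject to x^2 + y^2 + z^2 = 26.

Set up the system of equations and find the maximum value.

Lagrange conditions: 1 = 2*lambda*x, 3 = 2*lambda*y, 4 = 2*lambda*z
So x:1 = y:3 = z:4, i.e. x = 1t, y = 3t, z = 4t
Constraint: t^2*(1^2 + 3^2 + 4^2) = 26
  t^2 * 26 = 26  =>  t = sqrt(1)
Maximum = 1*1t + 3*3t + 4*4t = 26*sqrt(1) = 26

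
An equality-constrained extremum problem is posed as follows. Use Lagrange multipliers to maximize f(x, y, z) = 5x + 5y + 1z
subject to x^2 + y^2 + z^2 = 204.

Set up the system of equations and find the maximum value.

Lagrange conditions: 5 = 2*lambda*x, 5 = 2*lambda*y, 1 = 2*lambda*z
So x:5 = y:5 = z:1, i.e. x = 5t, y = 5t, z = 1t
Constraint: t^2*(5^2 + 5^2 + 1^2) = 204
  t^2 * 51 = 204  =>  t = sqrt(4)
Maximum = 5*5t + 5*5t + 1*1t = 51*sqrt(4) = 102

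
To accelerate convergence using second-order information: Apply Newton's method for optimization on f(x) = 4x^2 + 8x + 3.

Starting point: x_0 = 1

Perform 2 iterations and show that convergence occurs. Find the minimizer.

f(x) = 4x^2 + 8x + 3, f'(x) = 8x + (8), f''(x) = 8
Step 1: f'(1) = 16, x_1 = 1 - 16/8 = -1
Step 2: f'(-1) = 0, x_2 = -1 (converged)
Newton's method converges in 1 step for quadratics.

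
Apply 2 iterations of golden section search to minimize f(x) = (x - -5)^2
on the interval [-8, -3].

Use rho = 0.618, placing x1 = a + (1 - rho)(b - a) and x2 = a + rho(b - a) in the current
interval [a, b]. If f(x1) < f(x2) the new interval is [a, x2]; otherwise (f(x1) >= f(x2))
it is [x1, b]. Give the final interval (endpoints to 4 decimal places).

Golden section search for min of f(x) = (x - -5)^2 on [-8, -3].
Each step: x1 = a + (1 - rho)(b - a), x2 = a + rho(b - a); if f(x1) < f(x2) keep [a, x2], otherwise keep [x1, b].
Step 1: [-8.0000, -3.0000], x1=-6.0900 (f=1.1881), x2=-4.9100 (f=0.0081); f(x1) > f(x2) => keep [-6.0900, -3.0000]
Step 2: [-6.0900, -3.0000], x1=-4.9096 (f=0.0082), x2=-4.1804 (f=0.6718); f(x1) < f(x2) => keep [-6.0900, -4.1804]
Final interval: [-6.0900, -4.1804]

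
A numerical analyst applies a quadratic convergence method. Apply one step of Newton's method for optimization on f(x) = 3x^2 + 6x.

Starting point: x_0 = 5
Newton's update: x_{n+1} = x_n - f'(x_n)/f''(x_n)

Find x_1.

f(x) = 3x^2 + 6x
f'(x) = 6x + (6), f''(x) = 6
Newton step: x_1 = x_0 - f'(x_0)/f''(x_0)
f'(5) = 36
x_1 = 5 - 36/6 = -1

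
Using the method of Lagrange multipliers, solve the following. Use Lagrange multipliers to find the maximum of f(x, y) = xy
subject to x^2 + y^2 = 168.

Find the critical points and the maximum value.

Lagrange conditions: y = 2*lambda*x and x = 2*lambda*y
If x = 0 then y = 0, violating the constraint, so x, y != 0.
Dividing: y/x = x/y => x^2 = y^2 => y = x or y = -x
Constraint: 2x^2 = 168 => x^2 = 84 => x = +/-sqrt(84)
Critical points: (sqrt(84), sqrt(84)), (-sqrt(84), -sqrt(84)), (sqrt(84), -sqrt(84)), (-sqrt(84), sqrt(84))
  y = x:  xy = x^2 = 84  at (sqrt(84), sqrt(84)) and (-sqrt(84), -sqrt(84))
  y = -x: xy = -x^2 = -84 at (sqrt(84), -sqrt(84)) and (-sqrt(84), sqrt(84))
Maximum xy = 84 at (sqrt(84), sqrt(84)) and (-sqrt(84), -sqrt(84))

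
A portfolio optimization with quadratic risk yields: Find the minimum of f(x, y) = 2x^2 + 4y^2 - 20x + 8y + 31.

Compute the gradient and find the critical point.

f(x,y) = 2x^2 + 4y^2 - 20x + 8y + 31
df/dx = 4x + (-20) = 0  =>  x = 5
df/dy = 8y + (8) = 0  =>  y = -1
f(5, -1) = 2*(5)^2 + 4*(-1)^2 + -20*(5) + 8*(-1) + 31 = -23
Hessian is diagonal with entries 4, 8 > 0, so this is a minimum.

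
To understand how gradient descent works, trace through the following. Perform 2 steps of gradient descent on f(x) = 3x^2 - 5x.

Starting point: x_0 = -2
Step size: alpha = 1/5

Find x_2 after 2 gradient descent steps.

f(x) = 3x^2 - 5x, f'(x) = 6x + (-5)
Step 1: f'(-2) = -17, x_1 = -2 - 1/5 * -17 = 7/5
Step 2: f'(7/5) = 17/5, x_2 = 7/5 - 1/5 * 17/5 = 18/25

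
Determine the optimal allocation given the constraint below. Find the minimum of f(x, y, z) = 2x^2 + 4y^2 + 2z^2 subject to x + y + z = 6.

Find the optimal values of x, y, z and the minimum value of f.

Using Lagrange multipliers on f = 2x^2 + 4y^2 + 2z^2 with constraint x + y + z = 6:
Conditions: 2*2*x = lambda, 2*4*y = lambda, 2*2*z = lambda
So x = lambda/4, y = lambda/8, z = lambda/4
Substituting into constraint: lambda * (5/8) = 6
lambda = 48/5
x = 12/5, y = 6/5, z = 12/5
Minimum value = 144/5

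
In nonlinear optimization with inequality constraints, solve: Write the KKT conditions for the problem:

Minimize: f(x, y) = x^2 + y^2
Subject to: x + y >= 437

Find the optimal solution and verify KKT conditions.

KKT conditions for min x^2 + y^2 s.t. x + y >= 437:
Stationarity: 2x = mu, 2y = mu
So x = y = mu/2.
Complementary slackness: mu*(x + y - 437) = 0
Primal feasibility: x + y >= 437; dual feasibility: mu >= 0
If mu = 0 then x = y = 0, but 0 + 0 < 437 is infeasible, so the constraint is active.
Constraint active: x + y = 2*(mu/2) = 437 => mu = 437
x = y = 437/2, f = 190969/2
Verify: stationarity 2*(437/2) = 437 = mu; primal 437/2 + 437/2 = 437 >= 437; dual mu = 437 >= 0; complementary slackness 437*(437 - 437) = 0. All KKT conditions hold.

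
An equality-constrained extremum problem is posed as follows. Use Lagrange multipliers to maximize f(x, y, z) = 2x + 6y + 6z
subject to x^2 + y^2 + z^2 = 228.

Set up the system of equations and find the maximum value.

Lagrange conditions: 2 = 2*lambda*x, 6 = 2*lambda*y, 6 = 2*lambda*z
So x:2 = y:6 = z:6, i.e. x = 2t, y = 6t, z = 6t
Constraint: t^2*(2^2 + 6^2 + 6^2) = 228
  t^2 * 76 = 228  =>  t = sqrt(3)
Maximum = 2*2t + 6*6t + 6*6t = 76*sqrt(3) = sqrt(17328)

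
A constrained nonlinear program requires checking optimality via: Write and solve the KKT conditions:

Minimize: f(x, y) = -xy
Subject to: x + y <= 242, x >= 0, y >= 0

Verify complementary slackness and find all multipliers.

Problem: min -xy s.t. x + y <= 242 (multiplier lambda), x >= 0 (mu_x), y >= 0 (mu_y)
KKT stationarity: -y + lambda - mu_x = 0, -x + lambda - mu_y = 0, with lambda, mu_x, mu_y >= 0
Complementary slackness: lambda*(x + y - 242) = 0, mu_x*x = 0, mu_y*y = 0
If lambda = 0: y = -mu_x <= 0 and x = -mu_y <= 0 force x = y = 0 with f = 0; but x = y = 121 is feasible with f = -14641 < 0, so this is not the minimum. Hence lambda > 0 and x + y = 242.
Try x > 0, y > 0 (so mu_x = mu_y = 0): y = lambda, x = lambda => x = y = lambda
x + y = 242 => 2*lambda = 242 => lambda = 121
x* = y* = 121 > 0, consistent with mu_x = mu_y = 0.
(Any feasible point with x = 0 or y = 0 has f = 0 > -14641, so the minimum is not on those boundaries.)
min(-xy) = -14641 (i.e. max xy = 14641)
Multipliers: lambda = 121, mu_x = 0, mu_y = 0
Complementary slackness: lambda*(x + y - 242) = 121*(121 + 121 - 242) = 0, mu_x*x = 0*121 = 0, mu_y*y = 0*121 = 0. Satisfied.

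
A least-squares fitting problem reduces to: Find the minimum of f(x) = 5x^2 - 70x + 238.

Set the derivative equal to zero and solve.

f(x) = 5x^2 - 70x + 238
f'(x) = 10x + (-70) = 0
x = 70/10 = 7
f(7) = -7
Since f''(x) = 10 > 0, this is a minimum.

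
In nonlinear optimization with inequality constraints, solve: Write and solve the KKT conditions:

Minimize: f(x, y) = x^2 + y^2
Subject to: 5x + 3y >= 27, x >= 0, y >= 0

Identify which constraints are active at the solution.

KKT conditions for min x^2 + y^2 s.t. 5x + 3y >= 27, x >= 0, y >= 0:
Stationarity: 2x = mu*5 + mu_x, 2y = mu*3 + mu_y, with mu, mu_x, mu_y >= 0
Complementary slackness: mu*(5x + 3y - 27) = 0, mu_x*x = 0, mu_y*y = 0
(0, 0) is infeasible (5*0 + 3*0 < 27), so if mu = 0 stationarity would force x = mu_x/2 >= 0, y = mu_y/2 >= 0 with mu_x*x = mu_y*y = 0, i.e. x = y = 0: contradiction. Hence mu > 0 and 5x + 3y = 27 is active.
Try x > 0, y > 0 (so mu_x = mu_y = 0): x = 5*mu/2, y = 3*mu/2
Substitute: 5*(5*mu/2) + 3*(3*mu/2) = 27
  mu*34/2 = 27 => mu = 27/17
x* = 135/34 > 0, y* = 81/34 > 0, consistent with mu_x = mu_y = 0.
f is convex and the constraints are linear, so this KKT point is the global minimum.
f* = 729/34
Active constraints: 5x + 3y >= 27 (holds with equality, mu = 27/17 > 0); x >= 0 and y >= 0 are inactive (mu_x = mu_y = 0).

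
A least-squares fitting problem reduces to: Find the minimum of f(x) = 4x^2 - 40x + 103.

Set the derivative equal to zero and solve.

f(x) = 4x^2 - 40x + 103
f'(x) = 8x + (-40) = 0
x = 40/8 = 5
f(5) = 3
Since f''(x) = 8 > 0, this is a minimum.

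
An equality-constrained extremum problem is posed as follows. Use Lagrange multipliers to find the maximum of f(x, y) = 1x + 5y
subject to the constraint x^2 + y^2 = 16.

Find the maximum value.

Set up Lagrange conditions: grad f = lambda * grad g
  1 = 2*lambda*x
  5 = 2*lambda*y
From these: x/y = 1/5, so x = 1t, y = 5t for some t.
Substitute into constraint: (1t)^2 + (5t)^2 = 16
  t^2 * 26 = 16
  t = sqrt(16/26)
Maximum = 1*x + 5*y = (1^2 + 5^2)*t = 26 * sqrt(16/26) = sqrt(416)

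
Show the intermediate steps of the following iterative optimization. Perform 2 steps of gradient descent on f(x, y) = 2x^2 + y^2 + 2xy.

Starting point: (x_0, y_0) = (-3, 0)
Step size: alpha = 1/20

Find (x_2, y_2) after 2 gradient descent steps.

f(x,y) = 2x^2 + y^2 + 2xy
grad_x = 4x + 2y, grad_y = 2y + 2x
Step 1: grad = (-12, -6), (-12/5, 3/10)
Step 2: grad = (-9, -21/5), (-39/20, 51/100)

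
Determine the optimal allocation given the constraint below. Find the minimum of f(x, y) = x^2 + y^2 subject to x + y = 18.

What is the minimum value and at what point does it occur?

Substitute y = 18 - x into f(x,y) = x^2 + y^2:
g(x) = x^2 + (18 - x)^2 = 2x^2 - 36x + 324
g'(x) = 4x - 36 = 0  =>  x = 9
y = 18 - 9 = 9
Minimum value = 9^2 + 9^2 = 162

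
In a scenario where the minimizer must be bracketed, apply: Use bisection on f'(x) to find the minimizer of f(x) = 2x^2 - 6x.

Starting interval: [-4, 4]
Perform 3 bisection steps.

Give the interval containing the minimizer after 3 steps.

Finding critical point of f(x) = 2x^2 - 6x using bisection on f'(x) = 4x + -6.
f'(x) = 0 when x = 3/2.
Starting interval: [-4, 4]
Step 1: mid = 0, f'(mid) = -6, new interval = [0, 4]
Step 2: mid = 2, f'(mid) = 2, new interval = [0, 2]
Step 3: mid = 1, f'(mid) = -2, new interval = [1, 2]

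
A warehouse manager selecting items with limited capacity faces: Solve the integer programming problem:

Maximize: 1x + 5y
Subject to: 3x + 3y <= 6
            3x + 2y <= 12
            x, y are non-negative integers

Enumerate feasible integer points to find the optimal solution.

Constraint 1: 3x + 3y <= 6
Constraint 2: 3x + 2y <= 12
Feasible x range (need y >= 0): 0 <= x <= min(6/3, 12/3) => x in {0, ..., 2}.
Enumerate feasible integer points row by row (the coefficient of y is 5 > 0, so for each x the largest feasible y gives the best value):
  x = 0: y <= min((6 - 3*0)/3, (12 - 3*0)/2) => y in {0, ..., 2}; best 1*0 + 5*2 = 10
  x = 1: y <= min((6 - 3*1)/3, (12 - 3*1)/2) => y in {0, ..., 1}; best 1*1 + 5*1 = 6
  x = 2: y <= min((6 - 3*2)/3, (12 - 3*2)/2) => y in {0}; best 1*2 + 5*0 = 2
The maximum 1x + 5y = 10 is achieved at x = 0, y = 2.
Check: 3*0 + 3*2 = 6 <= 6 and 3*0 + 2*2 = 4 <= 12.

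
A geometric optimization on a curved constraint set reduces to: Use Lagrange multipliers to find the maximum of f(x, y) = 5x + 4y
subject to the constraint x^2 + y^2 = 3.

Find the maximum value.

Set up Lagrange conditions: grad f = lambda * grad g
  5 = 2*lambda*x
  4 = 2*lambda*y
From these: x/y = 5/4, so x = 5t, y = 4t for some t.
Substitute into constraint: (5t)^2 + (4t)^2 = 3
  t^2 * 41 = 3
  t = sqrt(3/41)
Maximum = 5*x + 4*y = (5^2 + 4^2)*t = 41 * sqrt(3/41) = sqrt(123)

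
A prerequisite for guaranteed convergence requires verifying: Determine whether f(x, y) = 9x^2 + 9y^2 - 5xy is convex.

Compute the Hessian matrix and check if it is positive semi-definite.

f(x,y) = 9x^2 + 9y^2 - 5xy
Hessian H = [[18, -5], [-5, 18]]
trace(H) = 36, det(H) = 299
Eigenvalues: (36 +/- sqrt(100)) / 2 = 23, 13
Since both eigenvalues > 0, f is convex.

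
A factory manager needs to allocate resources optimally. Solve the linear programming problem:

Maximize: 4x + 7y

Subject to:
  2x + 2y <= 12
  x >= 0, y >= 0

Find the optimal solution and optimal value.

The feasible region has vertices at [(0, 0), (6, 0), (0, 6)].
Checking objective 4x + 7y at each vertex:
  (0, 0): 4*0 + 7*0 = 0
  (6, 0): 4*6 + 7*0 = 24
  (0, 6): 4*0 + 7*6 = 42
Maximum is 42 at (0, 6).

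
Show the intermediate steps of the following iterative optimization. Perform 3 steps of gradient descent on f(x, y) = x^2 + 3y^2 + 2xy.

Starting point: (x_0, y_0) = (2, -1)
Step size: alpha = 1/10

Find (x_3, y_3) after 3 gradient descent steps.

f(x,y) = x^2 + 3y^2 + 2xy
grad_x = 2x + 2y, grad_y = 6y + 2x
Step 1: grad = (2, -2), (9/5, -4/5)
Step 2: grad = (2, -6/5), (8/5, -17/25)
Step 3: grad = (46/25, -22/25), (177/125, -74/125)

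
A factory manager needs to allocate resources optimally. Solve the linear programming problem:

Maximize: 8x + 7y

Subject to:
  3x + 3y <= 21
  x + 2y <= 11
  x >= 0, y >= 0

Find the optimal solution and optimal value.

Feasible vertices: (0, 0), (0, 11/2), (3, 4), (7, 0)
Objective 8x + 7y at each:
  (0, 0): 0
  (0, 11/2): 77/2
  (3, 4): 52
  (7, 0): 56
Maximum is 56 at (7, 0).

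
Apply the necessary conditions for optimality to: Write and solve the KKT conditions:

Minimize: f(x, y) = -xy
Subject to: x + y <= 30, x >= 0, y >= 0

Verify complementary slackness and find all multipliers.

Problem: min -xy s.t. x + y <= 30 (multiplier lambda), x >= 0 (mu_x), y >= 0 (mu_y)
KKT stationarity: -y + lambda - mu_x = 0, -x + lambda - mu_y = 0, with lambda, mu_x, mu_y >= 0
Complementary slackness: lambda*(x + y - 30) = 0, mu_x*x = 0, mu_y*y = 0
If lambda = 0: y = -mu_x <= 0 and x = -mu_y <= 0 force x = y = 0 with f = 0; but x = y = 15 is feasible with f = -225 < 0, so this is not the minimum. Hence lambda > 0 and x + y = 30.
Try x > 0, y > 0 (so mu_x = mu_y = 0): y = lambda, x = lambda => x = y = lambda
x + y = 30 => 2*lambda = 30 => lambda = 15
x* = y* = 15 > 0, consistent with mu_x = mu_y = 0.
(Any feasible point with x = 0 or y = 0 has f = 0 > -225, so the minimum is not on those boundaries.)
min(-xy) = -225 (i.e. max xy = 225)
Multipliers: lambda = 15, mu_x = 0, mu_y = 0
Complementary slackness: lambda*(x + y - 30) = 15*(15 + 15 - 30) = 0, mu_x*x = 0*15 = 0, mu_y*y = 0*15 = 0. Satisfied.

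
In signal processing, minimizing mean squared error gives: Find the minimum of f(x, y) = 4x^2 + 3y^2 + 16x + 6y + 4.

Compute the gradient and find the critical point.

f(x,y) = 4x^2 + 3y^2 + 16x + 6y + 4
df/dx = 8x + (16) = 0  =>  x = -2
df/dy = 6y + (6) = 0  =>  y = -1
f(-2, -1) = 4*(-2)^2 + 3*(-1)^2 + 16*(-2) + 6*(-1) + 4 = -15
Hessian is diagonal with entries 8, 6 > 0, so this is a minimum.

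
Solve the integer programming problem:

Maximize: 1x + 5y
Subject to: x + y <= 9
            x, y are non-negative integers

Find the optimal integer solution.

Objective: 1x + 5y, constraint: x + y <= 9
Coefficient of y is 5 > coefficient of x is 1, so allocate the entire budget to y.
Optimal: x = 0, y = 9, value = 45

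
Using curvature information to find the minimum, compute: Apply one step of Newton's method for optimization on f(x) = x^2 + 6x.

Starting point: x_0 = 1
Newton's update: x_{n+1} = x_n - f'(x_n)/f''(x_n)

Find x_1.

f(x) = x^2 + 6x
f'(x) = 2x + (6), f''(x) = 2
Newton step: x_1 = x_0 - f'(x_0)/f''(x_0)
f'(1) = 8
x_1 = 1 - 8/2 = -3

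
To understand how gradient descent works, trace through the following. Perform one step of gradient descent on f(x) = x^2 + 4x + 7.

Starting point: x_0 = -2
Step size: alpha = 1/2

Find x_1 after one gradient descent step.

f(x) = x^2 + 4x + 7
f'(x) = 2x + 4
f'(-2) = 2*-2 + (4) = 0
x_1 = x_0 - alpha * f'(x_0) = -2 - 1/2 * 0 = -2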